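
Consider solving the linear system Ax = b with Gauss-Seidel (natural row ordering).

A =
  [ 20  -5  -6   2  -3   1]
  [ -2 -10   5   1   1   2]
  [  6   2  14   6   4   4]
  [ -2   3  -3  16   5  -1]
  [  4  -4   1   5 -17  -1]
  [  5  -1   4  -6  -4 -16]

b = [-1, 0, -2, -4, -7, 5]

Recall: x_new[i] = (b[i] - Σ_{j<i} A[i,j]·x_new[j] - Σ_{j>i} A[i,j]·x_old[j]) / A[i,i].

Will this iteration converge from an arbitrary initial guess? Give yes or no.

yes

Diagonal D = diag(20, -10, 14, 16, -17, -16); L, U strict lower/upper.
T_GS = -(D+L)⁻¹U: row 0 first, T[0,1] = -(-5)/(20) = +0.2500; later rows by forward substitution.
  T[0,:] = [+0.0000 +0.2500 +0.3000 -0.1000 +0.1500 -0.0500]
  T[1,:] = [+0.0000 -0.0500 +0.4400 +0.1200 +0.0700 +0.2100]
  T[2,:] = [+0.0000 -0.1000 -0.1914 -0.4029 -0.3600 -0.2943]
  T[3,:] = [+0.0000 +0.0219 -0.0809 -0.1105 -0.3744 -0.0383]
  T[4,:] = [+0.0000 +0.0711 -0.0680 -0.1080 -0.1125 -0.1486]
  T[5,:] = [+0.0000 +0.0303 +0.0657 -0.0710 +0.1210 -0.0508]
moduli |λ_i(T)| = 0.5246, 0.2517, 0.2517, 0.0962, 0.0962, 0.0000.
ρ(T) = max|λ| = 0.5246; 0.5246 < 1, so it converges for any x₀.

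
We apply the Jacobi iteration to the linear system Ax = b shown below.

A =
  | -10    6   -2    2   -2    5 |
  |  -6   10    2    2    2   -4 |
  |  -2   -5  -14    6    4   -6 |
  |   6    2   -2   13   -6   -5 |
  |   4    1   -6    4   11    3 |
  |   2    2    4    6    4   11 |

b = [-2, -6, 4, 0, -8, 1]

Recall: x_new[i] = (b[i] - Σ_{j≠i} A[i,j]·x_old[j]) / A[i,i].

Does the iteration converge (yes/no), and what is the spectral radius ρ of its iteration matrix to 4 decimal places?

no, ρ = 1.2140

Split A = D + L + U, D = diag(-10, 10, -14, 13, 11, 11).
Jacobi: T = -D⁻¹(L+U), T[1,5] = -(-4)/(10) = +0.4000; T[1,1] = 0.
  T[0,:] = [+0.0000  +0.6000  -0.2000  +0.2000  -0.2000  +0.5000]
  T[1,:] = [+0.6000  +0.0000  -0.2000  -0.2000  -0.2000  +0.4000]
  T[2,:] = [-0.1429  -0.3571  +0.0000  +0.4286  +0.2857  -0.4286]
  T[3,:] = [-0.4615  -0.1538  +0.1538  +0.0000  +0.4615  +0.3846]
  T[4,:] = [-0.3636  -0.0909  +0.5455  -0.3636  +0.0000  -0.2727]
  T[5,:] = [-0.1818  -0.1818  -0.3636  -0.5455  -0.3636  +0.0000]
eigenvalue magnitudes: 1.2140, 0.7377, 0.7377, 0.6195, 0.2213, 0.2213.
spectral radius ρ = 1.2140; 1.2140 > 1: divergent.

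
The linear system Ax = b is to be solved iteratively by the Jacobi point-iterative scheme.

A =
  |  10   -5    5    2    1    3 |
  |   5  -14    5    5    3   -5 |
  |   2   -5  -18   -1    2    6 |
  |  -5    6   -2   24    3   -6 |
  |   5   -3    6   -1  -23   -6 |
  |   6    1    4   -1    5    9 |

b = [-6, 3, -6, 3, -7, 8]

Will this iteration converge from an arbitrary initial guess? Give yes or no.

Let D = diag(10, -14, -18, 24, -23, 9); L, U the strict triangles.
T_J = -D⁻¹(L+U): T[1,5] = -(-5)/(-14) = -0.3571; T[1,1] = 0.
  T[0,:] = [+0.0000  +0.5000  -0.5000  -0.2000  -0.1000  -0.3000]
  T[1,:] = [+0.3571  +0.0000  +0.3571  +0.3571  +0.2143  -0.3571]
  T[2,:] = [+0.1111  -0.2778  +0.0000  -0.0556  +0.1111  +0.3333]
  T[3,:] = [+0.2083  -0.2500  +0.0833  +0.0000  -0.1250  +0.2500]
  T[4,:] = [+0.2174  -0.1304  +0.2609  -0.0435  +0.0000  -0.2609]
  T[5,:] = [-0.6667  -0.1111  -0.4444  +0.1111  -0.5556  +0.0000]
|roots of det(T-λI)|: 0.8287, 0.6576, 0.6576, 0.3756, 0.2197, 0.2007.
spectral radius ρ = 0.8287; 0.8287 < 1 ⇒ converges.

yes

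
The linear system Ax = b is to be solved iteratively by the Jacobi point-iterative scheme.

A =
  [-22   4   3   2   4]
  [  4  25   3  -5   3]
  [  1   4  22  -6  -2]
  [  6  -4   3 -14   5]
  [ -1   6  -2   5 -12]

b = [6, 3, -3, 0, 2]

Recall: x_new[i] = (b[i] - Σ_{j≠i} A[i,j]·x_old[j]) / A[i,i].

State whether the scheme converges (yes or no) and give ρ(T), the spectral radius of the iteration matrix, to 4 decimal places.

yes, ρ = 0.5244

A = D + L + U where D = diag(-22, 25, 22, -14, -12).
Jacobi: T = -D⁻¹(L+U), T[0,3] = -(2)/(-22) = +0.0909; T[0,0] = 0.
  T[0,:] = [+0.0000 +0.1818 +0.1364 +0.0909 +0.1818]
  T[1,:] = [-0.1600 +0.0000 -0.1200 +0.2000 -0.1200]
  T[2,:] = [-0.0455 -0.1818 +0.0000 +0.2727 +0.0909]
  T[3,:] = [+0.4286 -0.2857 +0.2143 +0.0000 +0.3571]
  T[4,:] = [-0.0833 +0.5000 -0.1667 +0.4167 +0.0000]
eigenvalue magnitudes: 0.5244, 0.4105, 0.4105, 0.0701, 0.0701.
spectral radius ρ = 0.5244; 0.5244 < 1: convergent.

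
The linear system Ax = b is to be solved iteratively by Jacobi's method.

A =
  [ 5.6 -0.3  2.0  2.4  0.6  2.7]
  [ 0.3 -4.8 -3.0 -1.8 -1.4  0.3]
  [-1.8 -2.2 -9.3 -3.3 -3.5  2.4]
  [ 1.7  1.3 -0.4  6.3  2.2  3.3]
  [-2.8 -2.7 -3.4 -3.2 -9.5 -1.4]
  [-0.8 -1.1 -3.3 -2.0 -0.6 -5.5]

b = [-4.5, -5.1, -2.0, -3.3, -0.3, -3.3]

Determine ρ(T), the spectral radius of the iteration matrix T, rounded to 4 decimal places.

Write A = D+L+U with D = diag(5.6, -4.8, -9.3, 6.3, -9.5, -5.5).
T_J = -D⁻¹(L+U): T[3,0] = -(1.7)/(6.3) = -0.2698; T[3,3] = 0.
  T[0,:] = [+0.0000  +0.0536  -0.3571  -0.4286  -0.1071  -0.4821]
  T[1,:] = [+0.0625  +0.0000  -0.6250  -0.3750  -0.2917  +0.0625]
  T[2,:] = [-0.1935  -0.2366  +0.0000  -0.3548  -0.3763  +0.2581]
  T[3,:] = [-0.2698  -0.2063  +0.0635  +0.0000  -0.3492  -0.5238]
  T[4,:] = [-0.2947  -0.2842  -0.3579  -0.3368  +0.0000  -0.1474]
  T[5,:] = [-0.1455  -0.2000  -0.6000  -0.3636  -0.1091  +0.0000]
|eigenvalues of T|: 1.2369, 0.4263, 0.4183, 0.4183, 0.2103, 0.0284.
ρ = 1.2369; 1.2369 > 1: divergent.

1.2369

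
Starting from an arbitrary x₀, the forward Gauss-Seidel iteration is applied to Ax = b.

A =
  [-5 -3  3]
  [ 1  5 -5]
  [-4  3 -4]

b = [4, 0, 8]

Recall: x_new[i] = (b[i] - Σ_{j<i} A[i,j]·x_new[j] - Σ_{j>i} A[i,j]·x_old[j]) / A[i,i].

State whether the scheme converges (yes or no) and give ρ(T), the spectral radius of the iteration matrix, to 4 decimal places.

yes, ρ = 0.8698

Let D = diag(-5, 5, -4); L, U the strict triangles.
GS T = -(D+L)⁻¹U: row 0 first, T[0,2] = -(3)/(-5) = +0.6000; later rows by forward substitution.
  T[0,:] = [+0.0000  -0.6000  +0.6000]
  T[1,:] = [+0.0000  +0.1200  +0.8800]
  T[2,:] = [+0.0000  +0.6900  +0.0600]
|roots of det(T-λI)|: 0.8698, 0.6898, 0.0000.
spectral radius ρ = 0.8698; 0.8698 < 1 ⇒ converges.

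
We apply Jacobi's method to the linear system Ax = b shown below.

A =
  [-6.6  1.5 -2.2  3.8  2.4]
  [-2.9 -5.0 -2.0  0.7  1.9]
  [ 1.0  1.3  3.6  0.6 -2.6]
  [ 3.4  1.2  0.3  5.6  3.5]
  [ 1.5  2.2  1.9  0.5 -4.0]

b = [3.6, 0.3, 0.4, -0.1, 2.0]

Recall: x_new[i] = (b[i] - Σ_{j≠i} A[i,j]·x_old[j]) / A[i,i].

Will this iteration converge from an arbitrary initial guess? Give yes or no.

no

Write A = D+L+U with D = diag(-6.6, -5, 3.6, 5.6, -4).
T_J = -D⁻¹(L+U): T[0,3] = -(3.8)/(-6.6) = +0.5758; T[0,0] = 0.
  T[0,:] = [+0.0000, +0.2273, -0.3333, +0.5758, +0.3636]
  T[1,:] = [-0.5800, +0.0000, -0.4000, +0.1400, +0.3800]
  T[2,:] = [-0.2778, -0.3611, +0.0000, -0.1667, +0.7222]
  T[3,:] = [-0.6071, -0.2143, -0.0536, +0.0000, -0.6250]
  T[4,:] = [+0.3750, +0.5500, +0.4750, +0.1250, +0.0000]
|eigenvalues of T|: 1.1547, 0.7561, 0.7561, 0.5541, 0.2221.
ρ(T) = max|λ| = 1.1547; 1.1547 > 1: divergent.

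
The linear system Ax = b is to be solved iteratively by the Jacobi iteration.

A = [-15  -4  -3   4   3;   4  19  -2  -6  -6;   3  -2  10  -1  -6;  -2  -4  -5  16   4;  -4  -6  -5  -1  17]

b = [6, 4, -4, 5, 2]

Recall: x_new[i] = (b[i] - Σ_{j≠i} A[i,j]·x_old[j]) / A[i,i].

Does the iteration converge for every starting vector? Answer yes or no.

Diagonal D = diag(-15, 19, 10, 16, 17); L, U strict lower/upper.
Jacobi T = -D⁻¹(L+U): T[1,3] = -(-6)/(19) = +0.3158; T[1,1] = 0.
  T[0,:] = [+0.0000  -0.2667  -0.2000  +0.2667  +0.2000]
  T[1,:] = [-0.2105  +0.0000  +0.1053  +0.3158  +0.3158]
  T[2,:] = [-0.3000  +0.2000  +0.0000  +0.1000  +0.6000]
  T[3,:] = [+0.1250  +0.2500  +0.3125  +0.0000  -0.2500]
  T[4,:] = [+0.2353  +0.3529  +0.2941  +0.0588  +0.0000]
|λ(T)| sorted: 0.8420, 0.7000, 0.1463, 0.1463, 0.0626.
spectral radius ρ = 0.8420; 0.8420 < 1: convergent.

yes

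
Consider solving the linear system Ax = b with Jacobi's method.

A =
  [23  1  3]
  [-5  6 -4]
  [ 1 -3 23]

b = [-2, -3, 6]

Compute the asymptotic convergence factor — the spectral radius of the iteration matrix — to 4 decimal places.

Split A = D + L + U, D = diag(23, 6, 23).
Jacobi: T = -D⁻¹(L+U), T[0,2] = -(3)/(23) = -0.1304; T[0,0] = 0.
  T[0,:] = [+0.0000, -0.0435, -0.1304]
  T[1,:] = [+0.8333, +0.0000, +0.6667]
  T[2,:] = [-0.0435, +0.1304, +0.0000]
|roots of det(T-λI)|: 0.3126, 0.2033, 0.2033.
ρ(T) = max|λ| = 0.3126; 0.3126 < 1, so it converges for any x₀.

0.3126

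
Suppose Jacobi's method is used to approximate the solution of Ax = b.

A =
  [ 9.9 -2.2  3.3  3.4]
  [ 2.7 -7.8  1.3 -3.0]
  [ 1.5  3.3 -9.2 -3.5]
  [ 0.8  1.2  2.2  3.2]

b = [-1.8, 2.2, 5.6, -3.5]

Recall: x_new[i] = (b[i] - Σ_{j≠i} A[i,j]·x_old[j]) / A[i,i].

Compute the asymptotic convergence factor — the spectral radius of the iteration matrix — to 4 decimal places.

0.8685

Let D = diag(9.9, -7.8, -9.2, 3.2); L, U the strict triangles.
Jacobi T = -D⁻¹(L+U): T[3,0] = -(0.8)/(3.2) = -0.2500; T[3,3] = 0.
  T[0,:] = [+0.0000  +0.2222  -0.3333  -0.3434]
  T[1,:] = [+0.3462  +0.0000  +0.1667  -0.3846]
  T[2,:] = [+0.1630  +0.3587  +0.0000  -0.3804]
  T[3,:] = [-0.2500  -0.3750  -0.6875  +0.0000]
eigenvalue magnitudes: 0.8685, 0.5313, 0.3337, 0.0036.
ρ(T) = max|λ| = 0.8685; 0.8685 < 1, so it converges for any x₀.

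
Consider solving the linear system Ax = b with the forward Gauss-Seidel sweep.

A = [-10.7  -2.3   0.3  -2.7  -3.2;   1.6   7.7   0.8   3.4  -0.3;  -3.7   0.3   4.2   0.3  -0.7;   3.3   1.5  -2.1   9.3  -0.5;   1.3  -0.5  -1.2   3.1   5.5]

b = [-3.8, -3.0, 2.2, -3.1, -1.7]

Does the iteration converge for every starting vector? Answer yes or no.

A = D + L + U where D = diag(-10.7, 7.7, 4.2, 9.3, 5.5).
Gauss-Seidel: T = -(D+L)⁻¹U, row 0 first, T[0,2] = -(0.3)/(-10.7) = +0.0280; later rows by forward substitution.
  T[0,:] = [+0.0000, -0.2150, +0.0280, -0.2523, -0.2991]
  T[1,:] = [+0.0000, +0.0447, -0.1097, -0.3891, +0.1011]
  T[2,:] = [+0.0000, -0.1926, +0.0325, -0.2659, -0.1040]
  T[3,:] = [+0.0000, +0.0256, +0.0151, +0.0923, +0.1201]
  T[4,:] = [+0.0000, -0.0016, -0.0180, -0.0857, -0.0105]
|eigenvalues of T|: 0.1790, 0.1083, 0.1083, 0.0097, 0.0000.
spectral radius ρ = 0.1790; 0.1790 < 1 ⇒ converges.

yes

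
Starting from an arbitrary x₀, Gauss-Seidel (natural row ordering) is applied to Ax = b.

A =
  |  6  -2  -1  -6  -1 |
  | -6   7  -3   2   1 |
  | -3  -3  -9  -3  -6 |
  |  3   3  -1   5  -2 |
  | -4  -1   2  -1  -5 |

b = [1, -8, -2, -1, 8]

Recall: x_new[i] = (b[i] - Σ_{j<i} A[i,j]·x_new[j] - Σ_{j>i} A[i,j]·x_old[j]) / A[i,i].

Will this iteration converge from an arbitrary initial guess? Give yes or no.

no

Diagonal D = diag(6, 7, -9, 5, -5); L, U strict lower/upper.
T_GS = -(D+L)⁻¹U: row 0 first, T[0,4] = -(-1)/(6) = +0.1667; later rows by forward substitution.
  T[0,:] = [+0.0000, +0.3333, +0.1667, +1.0000, +0.1667]
  T[1,:] = [+0.0000, +0.2857, +0.5714, +0.5714, +0.0000]
  T[2,:] = [+0.0000, -0.2063, -0.2460, -0.8571, -0.7222]
  T[3,:] = [+0.0000, -0.4127, -0.4921, -1.1143, +0.1556]
  T[4,:] = [+0.0000, -0.3238, -0.2476, -1.0343, -0.4533]
|roots of det(T-λI)|: 1.2913, 0.2493, 0.2493, 0.1899, 0.0000.
spectral radius ρ = 1.2913; 1.2913 > 1: divergent.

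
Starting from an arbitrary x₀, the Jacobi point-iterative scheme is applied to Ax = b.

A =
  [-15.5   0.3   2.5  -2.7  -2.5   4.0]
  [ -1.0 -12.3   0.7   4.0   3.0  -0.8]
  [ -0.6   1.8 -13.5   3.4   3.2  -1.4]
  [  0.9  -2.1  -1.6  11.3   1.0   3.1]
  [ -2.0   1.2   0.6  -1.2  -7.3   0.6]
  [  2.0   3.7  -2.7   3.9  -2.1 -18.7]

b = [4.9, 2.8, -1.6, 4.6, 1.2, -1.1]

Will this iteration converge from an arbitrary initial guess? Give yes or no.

yes

Split A = D + L + U, D = diag(-15.5, -12.3, -13.5, 11.3, -7.3, -18.7).
Jacobi: T = -D⁻¹(L+U), T[2,0] = -(-0.6)/(-13.5) = -0.0444; T[2,2] = 0.
  T[0,:] = [+0.0000, +0.0194, +0.1613, -0.1742, -0.1613, +0.2581]
  T[1,:] = [-0.0813, +0.0000, +0.0569, +0.3252, +0.2439, -0.0650]
  T[2,:] = [-0.0444, +0.1333, +0.0000, +0.2519, +0.2370, -0.1037]
  T[3,:] = [-0.0796, +0.1858, +0.1416, +0.0000, -0.0885, -0.2743]
  T[4,:] = [-0.2740, +0.1644, +0.0822, -0.1644, +0.0000, +0.0822]
  T[5,:] = [+0.1070, +0.1979, -0.1444, +0.2086, -0.1123, +0.0000]
eigenvalue magnitudes: 0.5065, 0.3225, 0.3225, 0.2077, 0.2077, 0.1918.
ρ(T) = max|λ| = 0.5065; 0.5065 < 1 ⇒ converges.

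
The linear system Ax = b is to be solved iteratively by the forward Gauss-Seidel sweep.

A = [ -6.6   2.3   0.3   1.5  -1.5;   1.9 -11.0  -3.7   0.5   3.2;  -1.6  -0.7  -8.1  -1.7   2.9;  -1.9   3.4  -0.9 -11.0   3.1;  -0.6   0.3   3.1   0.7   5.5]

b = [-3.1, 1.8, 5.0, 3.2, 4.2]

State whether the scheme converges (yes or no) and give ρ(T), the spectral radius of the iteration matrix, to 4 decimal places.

A = D + L + U where D = diag(-6.6, -11, -8.1, -11, 5.5).
Gauss-Seidel: T = -(D+L)⁻¹U, row 0 first, T[0,1] = -(2.3)/(-6.6) = +0.3485; later rows by forward substitution.
  T[0,:] = [+0.0000 +0.3485 +0.0455 +0.2273 -0.2273]
  T[1,:] = [+0.0000 +0.0602 -0.3285 +0.0847 +0.2517]
  T[2,:] = [+0.0000 -0.0740 +0.0194 -0.2621 +0.3812]
  T[3,:] = [+0.0000 -0.0355 -0.1110 +0.0084 +0.3677]
  T[4,:] = [+0.0000 +0.0810 +0.0261 +0.1668 -0.3002]
|eigenvalues of T|: 0.5610, 0.2557, 0.0726, 0.0726, 0.0000.
ρ(T) = max|λ| = 0.5610; 0.5610 < 1 ⇒ converges.

yes, ρ = 0.5610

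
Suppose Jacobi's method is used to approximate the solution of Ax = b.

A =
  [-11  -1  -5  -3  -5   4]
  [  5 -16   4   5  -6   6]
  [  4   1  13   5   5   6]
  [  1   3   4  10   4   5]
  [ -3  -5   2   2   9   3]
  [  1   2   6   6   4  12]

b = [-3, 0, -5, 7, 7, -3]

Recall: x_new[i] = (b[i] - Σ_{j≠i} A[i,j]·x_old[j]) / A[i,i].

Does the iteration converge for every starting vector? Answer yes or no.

Let D = diag(-11, -16, 13, 10, 9, 12); L, U the strict triangles.
Jacobi: T = -D⁻¹(L+U), T[1,5] = -(6)/(-16) = +0.3750; T[1,1] = 0.
  T[0,:] = [+0.0000  -0.0909  -0.4545  -0.2727  -0.4545  +0.3636]
  T[1,:] = [+0.3125  +0.0000  +0.2500  +0.3125  -0.3750  +0.3750]
  T[2,:] = [-0.3077  -0.0769  +0.0000  -0.3846  -0.3846  -0.4615]
  T[3,:] = [-0.1000  -0.3000  -0.4000  +0.0000  -0.4000  -0.5000]
  T[4,:] = [+0.3333  +0.5556  -0.2222  -0.2222  +0.0000  -0.3333]
  T[5,:] = [-0.0833  -0.1667  -0.5000  -0.5000  -0.3333  +0.0000]
|eigenvalues of T|: 1.1889, 0.7414, 0.7414, 0.6426, 0.4101, 0.1343.
ρ(T) = max|λ| = 1.1889; 1.1889 > 1, so it fails to converge.

no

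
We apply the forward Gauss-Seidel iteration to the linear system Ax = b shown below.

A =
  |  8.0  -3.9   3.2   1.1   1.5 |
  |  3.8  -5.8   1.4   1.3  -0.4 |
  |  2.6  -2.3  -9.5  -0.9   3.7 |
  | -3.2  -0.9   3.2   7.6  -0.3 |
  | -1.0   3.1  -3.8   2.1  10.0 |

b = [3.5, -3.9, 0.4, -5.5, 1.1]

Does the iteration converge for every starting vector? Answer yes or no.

yes

Let D = diag(8, -5.8, -9.5, 7.6, 10); L, U the strict triangles.
Gauss-Seidel: T = -(D+L)⁻¹U, row 0 first, T[0,2] = -(3.2)/(8) = -0.4000; later rows by forward substitution.
  T[0,:] = [+0.0000  +0.4875  -0.4000  -0.1375  -0.1875]
  T[1,:] = [+0.0000  +0.3194  -0.0207  +0.1341  -0.1918]
  T[2,:] = [+0.0000  +0.0561  -0.1045  -0.1648  +0.3846]
  T[3,:] = [+0.0000  +0.2195  -0.1269  +0.0274  -0.2241]
  T[4,:] = [+0.0000  -0.0750  -0.0466  -0.1237  +0.2339]
eigenvalue magnitudes: 0.5294, 0.1537, 0.1056, 0.0051, 0.0000.
ρ(T) = max|λ| = 0.5294; 0.5294 < 1, so it converges for any x₀.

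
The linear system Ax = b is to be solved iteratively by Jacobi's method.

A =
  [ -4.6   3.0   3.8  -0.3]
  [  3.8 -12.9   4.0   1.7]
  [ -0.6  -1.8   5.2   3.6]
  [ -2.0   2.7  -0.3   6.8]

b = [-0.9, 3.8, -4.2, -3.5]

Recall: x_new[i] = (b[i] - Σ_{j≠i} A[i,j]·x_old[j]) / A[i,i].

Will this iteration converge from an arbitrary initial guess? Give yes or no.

yes

Diagonal D = diag(-4.6, -12.9, 5.2, 6.8); L, U strict lower/upper.
T_J = -D⁻¹(L+U): T[1,0] = -(3.8)/(-12.9) = +0.2946; T[1,1] = 0.
  T[0,:] = [+0.0000  +0.6522  +0.8261  -0.0652]
  T[1,:] = [+0.2946  +0.0000  +0.3101  +0.1318]
  T[2,:] = [+0.1154  +0.3462  +0.0000  -0.6923]
  T[3,:] = [+0.2941  -0.3971  +0.0441  +0.0000]
|roots of det(T-λI)|: 0.6950, 0.5835, 0.3539, 0.3539.
ρ = 0.6950; 0.6950 < 1: convergent.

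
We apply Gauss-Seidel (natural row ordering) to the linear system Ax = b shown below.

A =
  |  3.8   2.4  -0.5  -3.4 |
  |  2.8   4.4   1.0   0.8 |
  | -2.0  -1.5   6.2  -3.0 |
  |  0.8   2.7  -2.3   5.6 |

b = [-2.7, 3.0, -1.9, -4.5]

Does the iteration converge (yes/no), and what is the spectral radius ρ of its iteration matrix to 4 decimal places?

yes, ρ = 0.8902

Let D = diag(3.8, 4.4, 6.2, 5.6); L, U the strict triangles.
T_GS = -(D+L)⁻¹U: row 0 first, T[0,3] = -(-3.4)/(3.8) = +0.8947; later rows by forward substitution.
  T[0,:] = [+0.0000 -0.6316 +0.1316 +0.8947]
  T[1,:] = [+0.0000 +0.4019 -0.3110 -0.7512]
  T[2,:] = [+0.0000 -0.1065 -0.0328 +0.5908]
  T[3,:] = [+0.0000 -0.1473 +0.1177 +0.4770]
eigenvalue magnitudes: 0.8902, 0.1299, 0.0858, 0.0000.
spectral radius ρ = 0.8902; 0.8902 < 1: convergent.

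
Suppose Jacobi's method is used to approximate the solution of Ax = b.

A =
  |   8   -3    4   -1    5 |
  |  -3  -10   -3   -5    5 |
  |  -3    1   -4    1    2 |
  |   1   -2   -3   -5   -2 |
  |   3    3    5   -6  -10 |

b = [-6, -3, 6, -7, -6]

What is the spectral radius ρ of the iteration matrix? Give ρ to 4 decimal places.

Let D = diag(8, -10, -4, -5, -10); L, U the strict triangles.
Jacobi: T = -D⁻¹(L+U), T[2,0] = -(-3)/(-4) = -0.7500; T[2,2] = 0.
  T[0,:] = [+0.0000 +0.3750 -0.5000 +0.1250 -0.6250]
  T[1,:] = [-0.3000 +0.0000 -0.3000 -0.5000 +0.5000]
  T[2,:] = [-0.7500 +0.2500 +0.0000 +0.2500 +0.5000]
  T[3,:] = [+0.2000 -0.4000 -0.6000 +0.0000 -0.4000]
  T[4,:] = [+0.3000 +0.3000 +0.5000 -0.6000 +0.0000]
eigenvalue magnitudes: 1.1777, 0.8837, 0.8837, 0.2633, 0.2220.
spectral radius ρ = 1.1777; 1.1777 > 1: divergent.

1.1777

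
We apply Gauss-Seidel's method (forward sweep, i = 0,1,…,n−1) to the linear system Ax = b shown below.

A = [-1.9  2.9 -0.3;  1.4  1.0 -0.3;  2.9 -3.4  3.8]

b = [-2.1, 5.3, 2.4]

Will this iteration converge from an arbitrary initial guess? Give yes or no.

Split A = D + L + U, D = diag(-1.9, 1, 3.8).
T_GS = -(D+L)⁻¹U: row 0 first, T[0,2] = -(-0.3)/(-1.9) = -0.1579; later rows by forward substitution.
  T[0,:] = [+0.0000 +1.5263 -0.1579]
  T[1,:] = [+0.0000 -2.1368 +0.5211]
  T[2,:] = [+0.0000 -3.0767 +0.5867]
|eigenvalues of T|: 1.2764, 0.2738, 0.0000.
ρ(T) = max|λ| = 1.2764; 1.2764 > 1, so it fails to converge.

no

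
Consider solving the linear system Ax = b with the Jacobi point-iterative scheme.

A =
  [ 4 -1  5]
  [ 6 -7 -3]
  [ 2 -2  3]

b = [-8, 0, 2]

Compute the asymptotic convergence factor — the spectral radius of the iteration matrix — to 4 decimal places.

1.1494

A = D + L + U where D = diag(4, -7, 3).
Jacobi: T = -D⁻¹(L+U), T[2,0] = -(2)/(3) = -0.6667; T[2,2] = 0.
  T[0,:] = [+0.0000 +0.2500 -1.2500]
  T[1,:] = [+0.8571 +0.0000 -0.4286]
  T[2,:] = [-0.6667 +0.6667 +0.0000]
moduli |λ_i(T)| = 1.1494, 0.7479, 0.7479.
spectral radius ρ = 1.1494; 1.1494 > 1, so it fails to converge.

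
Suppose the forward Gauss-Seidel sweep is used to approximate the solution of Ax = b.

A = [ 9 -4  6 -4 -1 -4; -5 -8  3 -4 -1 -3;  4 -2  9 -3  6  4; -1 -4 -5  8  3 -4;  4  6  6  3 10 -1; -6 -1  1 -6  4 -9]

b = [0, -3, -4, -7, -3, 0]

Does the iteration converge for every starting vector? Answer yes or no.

Write A = D+L+U with D = diag(9, -8, 9, 8, 10, -9).
GS T = -(D+L)⁻¹U: row 0 first, T[0,4] = -(-1)/(9) = +0.1111; later rows by forward substitution.
  T[0,:] = [+0.0000, +0.4444, -0.6667, +0.4444, +0.1111, +0.4444]
  T[1,:] = [+0.0000, -0.2778, +0.7917, -0.7778, -0.1944, -0.6528]
  T[2,:] = [+0.0000, -0.2593, +0.4722, -0.0370, -0.7593, -0.7870]
  T[3,:] = [+0.0000, -0.2454, +0.6076, -0.3565, -0.9329, -0.2627]
  T[4,:] = [+0.0000, +0.2181, -0.6740, +0.4181, +0.8076, +0.8649]
  T[5,:] = [+0.0000, -0.0337, -0.2957, +0.2095, +0.8440, +0.2484]
eigenvalue magnitudes: 1.6534, 0.5746, 0.5746, 0.2120, 0.0120, 0.0000.
ρ(T) = max|λ| = 1.6534; 1.6534 > 1: divergent.

no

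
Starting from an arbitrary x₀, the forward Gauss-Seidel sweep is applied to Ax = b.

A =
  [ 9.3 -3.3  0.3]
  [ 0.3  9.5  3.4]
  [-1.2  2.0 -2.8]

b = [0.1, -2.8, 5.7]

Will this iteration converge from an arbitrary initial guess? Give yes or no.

yes

A = D + L + U where D = diag(9.3, 9.5, -2.8).
GS T = -(D+L)⁻¹U: row 0 first, T[0,2] = -(0.3)/(9.3) = -0.0323; later rows by forward substitution.
  T[0,:] = [+0.0000, +0.3548, -0.0323]
  T[1,:] = [+0.0000, -0.0112, -0.3569]
  T[2,:] = [+0.0000, -0.1601, -0.2411]
|λ(T)| sorted: 0.3914, 0.1391, 0.0000.
ρ(T) = max|λ| = 0.3914; 0.3914 < 1: convergent.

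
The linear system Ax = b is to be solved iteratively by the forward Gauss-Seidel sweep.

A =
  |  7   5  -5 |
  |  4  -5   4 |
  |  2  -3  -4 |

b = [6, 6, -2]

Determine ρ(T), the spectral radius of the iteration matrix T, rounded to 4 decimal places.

Write A = D+L+U with D = diag(7, -5, -4).
Gauss-Seidel: T = -(D+L)⁻¹U, row 0 first, T[0,2] = -(-5)/(7) = +0.7143; later rows by forward substitution.
  T[0,:] = [+0.0000  -0.7143  +0.7143]
  T[1,:] = [+0.0000  -0.5714  +1.3714]
  T[2,:] = [+0.0000  +0.0714  -0.6714]
moduli |λ_i(T)| = 0.9384, 0.3045, 0.0000.
ρ(T) = max|λ| = 0.9384; 0.9384 < 1, so it converges for any x₀.

0.9384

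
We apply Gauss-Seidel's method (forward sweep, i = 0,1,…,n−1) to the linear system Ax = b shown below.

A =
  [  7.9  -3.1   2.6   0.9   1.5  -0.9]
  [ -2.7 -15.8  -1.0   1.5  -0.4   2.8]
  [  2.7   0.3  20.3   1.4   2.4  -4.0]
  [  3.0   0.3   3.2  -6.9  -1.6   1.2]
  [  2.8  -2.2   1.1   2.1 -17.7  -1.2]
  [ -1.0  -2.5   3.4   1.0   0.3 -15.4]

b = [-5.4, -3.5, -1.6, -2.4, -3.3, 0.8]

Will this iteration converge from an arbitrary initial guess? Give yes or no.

Let D = diag(7.9, -15.8, 20.3, -6.9, -17.7, -15.4); L, U the strict triangles.
T_GS = -(D+L)⁻¹U: row 0 first, T[0,3] = -(0.9)/(7.9) = -0.1139; later rows by forward substitution.
  T[0,:] = [+0.0000  +0.3924  -0.3291  -0.1139  -0.1899  +0.1139]
  T[1,:] = [+0.0000  -0.0671  -0.0071  +0.1144  +0.0071  +0.1577]
  T[2,:] = [+0.0000  -0.0512  +0.0439  -0.0555  -0.0931  +0.1796]
  T[3,:] = [+0.0000  +0.1440  -0.1231  -0.0703  -0.3573  +0.3136]
  T[4,:] = [+0.0000  +0.0843  -0.0631  -0.0440  -0.0791  -0.0210]
  T[5,:] = [+0.0000  -0.0149  +0.0230  -0.0289  -0.0341  +0.0266]
|roots of det(T-λI)|: 0.3027, 0.1269, 0.1269, 0.0189, 0.0189, 0.0000.
ρ(T) = max|λ| = 0.3027; 0.3027 < 1 ⇒ converges.

yes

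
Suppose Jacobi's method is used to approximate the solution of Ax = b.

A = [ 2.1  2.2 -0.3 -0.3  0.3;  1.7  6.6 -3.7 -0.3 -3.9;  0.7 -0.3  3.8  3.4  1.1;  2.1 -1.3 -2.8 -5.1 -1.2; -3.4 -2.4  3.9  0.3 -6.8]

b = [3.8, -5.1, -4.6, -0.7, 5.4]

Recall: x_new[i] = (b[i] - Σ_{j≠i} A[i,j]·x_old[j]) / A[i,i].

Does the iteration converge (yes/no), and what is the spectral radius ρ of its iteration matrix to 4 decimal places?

Write A = D+L+U with D = diag(2.1, 6.6, 3.8, -5.1, -6.8).
Jacobi T = -D⁻¹(L+U): T[1,3] = -(-0.3)/(6.6) = +0.0455; T[1,1] = 0.
  T[0,:] = [+0.0000 -1.0476 +0.1429 +0.1429 -0.1429]
  T[1,:] = [-0.2576 +0.0000 +0.5606 +0.0455 +0.5909]
  T[2,:] = [-0.1842 +0.0789 +0.0000 -0.8947 -0.2895]
  T[3,:] = [+0.4118 -0.2549 -0.5490 +0.0000 -0.2353]
  T[4,:] = [-0.5000 -0.3529 +0.5735 +0.0441 +0.0000]
eigenvalue magnitudes: 1.1412, 0.7383, 0.7383, 0.4079, 0.0681.
ρ = 1.1412; 1.1412 > 1: divergent.

no, ρ = 1.1412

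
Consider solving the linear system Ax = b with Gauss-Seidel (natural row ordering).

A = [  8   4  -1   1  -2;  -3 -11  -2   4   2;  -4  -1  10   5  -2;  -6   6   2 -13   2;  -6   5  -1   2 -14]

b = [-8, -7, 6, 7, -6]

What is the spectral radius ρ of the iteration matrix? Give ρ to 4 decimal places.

Write A = D+L+U with D = diag(8, -11, 10, -13, -14).
GS T = -(D+L)⁻¹U: row 0 first, T[0,2] = -(-1)/(8) = +0.1250; later rows by forward substitution.
  T[0,:] = [+0.0000, -0.5000, +0.1250, -0.1250, +0.2500]
  T[1,:] = [+0.0000, +0.1364, -0.2159, +0.3977, +0.1136]
  T[2,:] = [+0.0000, -0.1864, +0.0284, -0.5102, +0.3114]
  T[3,:] = [+0.0000, +0.2650, -0.1530, +0.1628, +0.1388]
  T[4,:] = [+0.0000, +0.3142, -0.1546, +0.2553, -0.0690]
eigenvalue magnitudes: 0.6966, 0.2307, 0.1366, 0.1366, 0.0000.
spectral radius ρ = 0.6966; 0.6966 < 1, so it converges for any x₀.

0.6966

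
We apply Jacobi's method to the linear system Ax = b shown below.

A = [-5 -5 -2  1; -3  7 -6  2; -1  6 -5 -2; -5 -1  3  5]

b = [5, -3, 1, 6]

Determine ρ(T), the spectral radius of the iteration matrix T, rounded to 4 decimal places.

Let D = diag(-5, 7, -5, 5); L, U the strict triangles.
Jacobi T = -D⁻¹(L+U): T[2,3] = -(-2)/(-5) = -0.4000; T[2,2] = 0.
  T[0,:] = [+0.0000 -1.0000 -0.4000 +0.2000]
  T[1,:] = [+0.4286 +0.0000 +0.8571 -0.2857]
  T[2,:] = [-0.2000 +1.2000 +0.0000 -0.4000]
  T[3,:] = [+1.0000 +0.2000 -0.6000 +0.0000]
|eigenvalues of T|: 1.3122, 0.9210, 0.5466, 0.5466.
spectral radius ρ = 1.3122; 1.3122 > 1, so it fails to converge.

1.3122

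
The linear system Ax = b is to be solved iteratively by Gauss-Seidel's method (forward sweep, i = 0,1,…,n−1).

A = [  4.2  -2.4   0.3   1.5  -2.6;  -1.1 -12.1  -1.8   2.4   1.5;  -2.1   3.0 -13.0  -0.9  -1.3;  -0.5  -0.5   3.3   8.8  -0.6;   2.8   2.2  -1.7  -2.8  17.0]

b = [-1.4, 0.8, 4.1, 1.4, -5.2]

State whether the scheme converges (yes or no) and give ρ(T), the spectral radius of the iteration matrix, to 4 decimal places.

yes, ρ = 0.2748

Split A = D + L + U, D = diag(4.2, -12.1, -13, 8.8, 17).
T_GS = -(D+L)⁻¹U: row 0 first, T[0,3] = -(1.5)/(4.2) = -0.3571; later rows by forward substitution.
  T[0,:] = [+0.0000 +0.5714 -0.0714 -0.3571 +0.6190]
  T[1,:] = [+0.0000 -0.0519 -0.1423 +0.2308 +0.0677]
  T[2,:] = [+0.0000 -0.1043 -0.0213 +0.0417 -0.1844]
  T[3,:] = [+0.0000 +0.0686 -0.0042 -0.0228 +0.1763]
  T[4,:] = [+0.0000 -0.0865 +0.0274 +0.0294 -0.1001]
|λ(T)| sorted: 0.2748, 0.1064, 0.1064, 0.0212, 0.0000.
ρ = 0.2748; 0.2748 < 1 ⇒ converges.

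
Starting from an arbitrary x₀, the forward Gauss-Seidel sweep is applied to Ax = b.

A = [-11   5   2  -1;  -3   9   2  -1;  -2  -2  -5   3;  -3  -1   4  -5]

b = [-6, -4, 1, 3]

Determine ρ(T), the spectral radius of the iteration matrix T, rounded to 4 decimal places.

A = D + L + U where D = diag(-11, 9, -5, -5).
Gauss-Seidel: T = -(D+L)⁻¹U, row 0 first, T[0,1] = -(5)/(-11) = +0.4545; later rows by forward substitution.
  T[0,:] = [+0.0000 +0.4545 +0.1818 -0.0909]
  T[1,:] = [+0.0000 +0.1515 -0.1616 +0.0808]
  T[2,:] = [+0.0000 -0.2424 -0.0081 +0.6040]
  T[3,:] = [+0.0000 -0.4970 -0.0832 +0.5216]
|λ(T)| sorted: 0.5581, 0.2553, 0.2553, 0.0000.
ρ = 0.5581; 0.5581 < 1: convergent.

0.5581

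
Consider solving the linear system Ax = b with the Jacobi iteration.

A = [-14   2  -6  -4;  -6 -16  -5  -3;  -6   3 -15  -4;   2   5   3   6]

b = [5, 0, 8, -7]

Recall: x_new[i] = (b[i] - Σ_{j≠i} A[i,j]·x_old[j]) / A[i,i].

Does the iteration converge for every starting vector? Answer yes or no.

Split A = D + L + U, D = diag(-14, -16, -15, 6).
Jacobi: T = -D⁻¹(L+U), T[3,2] = -(3)/(6) = -0.5000; T[3,3] = 0.
  T[0,:] = [+0.0000, +0.1429, -0.4286, -0.2857]
  T[1,:] = [-0.3750, +0.0000, -0.3125, -0.1875]
  T[2,:] = [-0.4000, +0.2000, +0.0000, -0.2667]
  T[3,:] = [-0.3333, -0.8333, -0.5000, +0.0000]
|roots of det(T-λI)|: 0.8310, 0.4083, 0.2789, 0.2789.
ρ = 0.8310; 0.8310 < 1: convergent.

yes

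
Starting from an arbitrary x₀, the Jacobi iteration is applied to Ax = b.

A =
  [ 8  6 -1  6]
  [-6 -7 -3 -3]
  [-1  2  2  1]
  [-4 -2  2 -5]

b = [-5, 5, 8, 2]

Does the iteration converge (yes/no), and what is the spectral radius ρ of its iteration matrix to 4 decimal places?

A = D + L + U where D = diag(8, -7, 2, -5).
Jacobi: T = -D⁻¹(L+U), T[2,1] = -(2)/(2) = -1.0000; T[2,2] = 0.
  T[0,:] = [+0.0000  -0.7500  +0.1250  -0.7500]
  T[1,:] = [-0.8571  +0.0000  -0.4286  -0.4286]
  T[2,:] = [+0.5000  -1.0000  +0.0000  -0.5000]
  T[3,:] = [-0.8000  -0.4000  +0.4000  +0.0000]
|λ(T)| sorted: 1.3079, 1.0890, 0.6046, 0.3857.
ρ = 1.3079; 1.3079 > 1 ⇒ diverges.

no, ρ = 1.3079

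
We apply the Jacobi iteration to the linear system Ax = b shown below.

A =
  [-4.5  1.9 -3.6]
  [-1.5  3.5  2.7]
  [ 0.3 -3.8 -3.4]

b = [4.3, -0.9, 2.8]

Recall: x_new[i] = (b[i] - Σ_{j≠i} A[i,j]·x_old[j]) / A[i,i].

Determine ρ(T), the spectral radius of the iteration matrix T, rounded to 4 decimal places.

1.1337

Write A = D+L+U with D = diag(-4.5, 3.5, -3.4).
Jacobi T = -D⁻¹(L+U): T[0,1] = -(1.9)/(-4.5) = +0.4222; T[0,0] = 0.
  T[0,:] = [+0.0000 +0.4222 -0.8000]
  T[1,:] = [+0.4286 +0.0000 -0.7714]
  T[2,:] = [+0.0882 -1.1176 +0.0000]
|roots of det(T-λI)|: 1.1337, 0.6598, 0.4739.
ρ = 1.1337; 1.1337 > 1: divergent.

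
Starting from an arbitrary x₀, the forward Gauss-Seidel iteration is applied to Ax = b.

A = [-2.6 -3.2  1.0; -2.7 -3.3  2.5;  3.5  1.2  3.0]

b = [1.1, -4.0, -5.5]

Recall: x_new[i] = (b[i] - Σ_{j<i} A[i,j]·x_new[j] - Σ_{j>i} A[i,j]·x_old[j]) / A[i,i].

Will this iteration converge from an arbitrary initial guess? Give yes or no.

no

Diagonal D = diag(-2.6, -3.3, 3); L, U strict lower/upper.
T_GS = -(D+L)⁻¹U: row 0 first, T[0,2] = -(1)/(-2.6) = +0.3846; later rows by forward substitution.
  T[0,:] = [+0.0000, -1.2308, +0.3846]
  T[1,:] = [+0.0000, +1.0070, +0.4429]
  T[2,:] = [+0.0000, +1.0331, -0.6259]
|eigenvalues of T|: 1.2508, 0.8697, 0.0000.
spectral radius ρ = 1.2508; 1.2508 > 1, so it fails to converge.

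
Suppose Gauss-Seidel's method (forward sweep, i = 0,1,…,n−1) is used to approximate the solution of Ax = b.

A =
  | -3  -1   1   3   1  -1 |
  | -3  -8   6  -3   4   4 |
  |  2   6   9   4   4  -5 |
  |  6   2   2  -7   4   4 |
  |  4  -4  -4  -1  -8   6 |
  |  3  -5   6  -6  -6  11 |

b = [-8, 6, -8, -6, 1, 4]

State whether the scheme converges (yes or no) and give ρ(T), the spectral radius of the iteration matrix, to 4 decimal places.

no, ρ = 1.5641

Diagonal D = diag(-3, -8, 9, -7, -8, 11); L, U strict lower/upper.
T_GS = -(D+L)⁻¹U: row 0 first, T[0,4] = -(1)/(-3) = +0.3333; later rows by forward substitution.
  T[0,:] = [+0.0000  -0.3333  +0.3333  +1.0000  +0.3333  -0.3333]
  T[1,:] = [+0.0000  +0.1250  +0.6250  -0.7500  +0.3750  +0.6250]
  T[2,:] = [+0.0000  -0.0093  -0.4907  -0.1667  -0.7685  +0.2130]
  T[3,:] = [+0.0000  -0.2526  +0.3241  +0.5952  +0.7447  +0.5251]
  T[4,:] = [+0.0000  -0.1930  +0.0590  +0.8839  +0.2703  +0.0987]
  T[5,:] = [+0.0000  -0.0903  +0.6698  +0.2841  +1.0524  +0.5991]
|λ(T)| sorted: 1.5641, 0.6062, 0.4565, 0.1732, 0.1732, 0.0000.
ρ(T) = max|λ| = 1.5641; 1.5641 > 1 ⇒ diverges.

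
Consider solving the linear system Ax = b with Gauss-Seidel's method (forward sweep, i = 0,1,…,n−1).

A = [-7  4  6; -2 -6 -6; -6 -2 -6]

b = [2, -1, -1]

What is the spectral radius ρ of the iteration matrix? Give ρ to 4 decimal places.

1.1264

Split A = D + L + U, D = diag(-7, -6, -6).
Gauss-Seidel: T = -(D+L)⁻¹U, row 0 first, T[0,1] = -(4)/(-7) = +0.5714; later rows by forward substitution.
  T[0,:] = [+0.0000, +0.5714, +0.8571]
  T[1,:] = [+0.0000, -0.1905, -1.2857]
  T[2,:] = [+0.0000, -0.5079, -0.4286]
|eigenvalues of T|: 1.1264, 0.5073, 0.0000.
ρ = 1.1264; 1.1264 > 1: divergent.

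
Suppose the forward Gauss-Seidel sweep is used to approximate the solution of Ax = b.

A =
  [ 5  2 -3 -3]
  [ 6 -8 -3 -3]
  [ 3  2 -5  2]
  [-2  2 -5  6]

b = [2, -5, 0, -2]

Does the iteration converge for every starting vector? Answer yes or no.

no

Diagonal D = diag(5, -8, -5, 6); L, U strict lower/upper.
T_GS = -(D+L)⁻¹U: row 0 first, T[0,1] = -(2)/(5) = -0.4000; later rows by forward substitution.
  T[0,:] = [+0.0000, -0.4000, +0.6000, +0.6000]
  T[1,:] = [+0.0000, -0.3000, +0.0750, +0.0750]
  T[2,:] = [+0.0000, -0.3600, +0.3900, +0.7900]
  T[3,:] = [+0.0000, -0.3333, +0.5000, +0.8333]
eigenvalue magnitudes: 1.2454, 0.2604, 0.0617, 0.0000.
spectral radius ρ = 1.2454; 1.2454 > 1, so it fails to converge.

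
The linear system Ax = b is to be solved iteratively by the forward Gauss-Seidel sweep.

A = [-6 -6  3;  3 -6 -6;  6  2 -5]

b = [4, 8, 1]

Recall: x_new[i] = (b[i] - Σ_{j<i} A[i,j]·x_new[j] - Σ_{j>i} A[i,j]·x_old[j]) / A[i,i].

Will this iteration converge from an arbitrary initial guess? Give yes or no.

no

Write A = D+L+U with D = diag(-6, -6, -5).
Gauss-Seidel: T = -(D+L)⁻¹U, row 0 first, T[0,2] = -(3)/(-6) = +0.5000; later rows by forward substitution.
  T[0,:] = [+0.0000 -1.0000 +0.5000]
  T[1,:] = [+0.0000 -0.5000 -0.7500]
  T[2,:] = [+0.0000 -1.4000 +0.3000]
|λ(T)| sorted: 1.2000, 1.0000, 0.0000.
ρ(T) = max|λ| = 1.2000; 1.2000 > 1: divergent.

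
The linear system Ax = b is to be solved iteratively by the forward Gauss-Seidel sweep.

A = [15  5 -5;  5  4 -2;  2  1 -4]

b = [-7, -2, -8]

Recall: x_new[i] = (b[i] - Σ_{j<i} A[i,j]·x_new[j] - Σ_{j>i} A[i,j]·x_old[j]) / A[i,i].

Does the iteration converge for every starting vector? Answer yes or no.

Let D = diag(15, 4, -4); L, U the strict triangles.
Gauss-Seidel: T = -(D+L)⁻¹U, row 0 first, T[0,2] = -(-5)/(15) = +0.3333; later rows by forward substitution.
  T[0,:] = [+0.0000 -0.3333 +0.3333]
  T[1,:] = [+0.0000 +0.4167 +0.0833]
  T[2,:] = [+0.0000 -0.0625 +0.1875]
moduli |λ_i(T)| = 0.3911, 0.2131, 0.0000.
spectral radius ρ = 0.3911; 0.3911 < 1: convergent.

yes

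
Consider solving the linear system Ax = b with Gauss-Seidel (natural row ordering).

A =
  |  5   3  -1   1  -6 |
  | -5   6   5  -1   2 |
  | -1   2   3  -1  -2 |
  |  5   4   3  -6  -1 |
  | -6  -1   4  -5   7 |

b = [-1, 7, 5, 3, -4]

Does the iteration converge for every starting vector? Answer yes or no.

Diagonal D = diag(5, 6, 3, -6, 7); L, U strict lower/upper.
Gauss-Seidel: T = -(D+L)⁻¹U, row 0 first, T[0,1] = -(3)/(5) = -0.6000; later rows by forward substitution.
  T[0,:] = [+0.0000  -0.6000  +0.2000  -0.2000  +1.2000]
  T[1,:] = [+0.0000  -0.5000  -0.6667  +0.0000  +0.6667]
  T[2,:] = [+0.0000  +0.1333  +0.5111  +0.2667  +0.6222]
  T[3,:] = [+0.0000  -0.7667  -0.0222  -0.0333  +1.5889]
  T[4,:] = [+0.0000  -1.2095  -0.2317  -0.3476  +1.9032]
|roots of det(T-λI)|: 1.2906, 0.7196, 0.7196, 0.0356, 0.0000.
spectral radius ρ = 1.2906; 1.2906 > 1: divergent.

no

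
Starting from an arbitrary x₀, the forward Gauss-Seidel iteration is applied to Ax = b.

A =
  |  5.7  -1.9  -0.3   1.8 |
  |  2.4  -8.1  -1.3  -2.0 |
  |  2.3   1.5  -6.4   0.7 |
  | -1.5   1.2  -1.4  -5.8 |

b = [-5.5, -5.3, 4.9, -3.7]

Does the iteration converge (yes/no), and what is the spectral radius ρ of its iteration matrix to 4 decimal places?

Split A = D + L + U, D = diag(5.7, -8.1, -6.4, -5.8).
GS T = -(D+L)⁻¹U: row 0 first, T[0,3] = -(1.8)/(5.7) = -0.3158; later rows by forward substitution.
  T[0,:] = [+0.0000  +0.3333  +0.0526  -0.3158]
  T[1,:] = [+0.0000  +0.0988  -0.1449  -0.3405]
  T[2,:] = [+0.0000  +0.1429  -0.0150  -0.0839]
  T[3,:] = [+0.0000  -0.1003  -0.0400  +0.0315]
|eigenvalues of T|: 0.2185, 0.0832, 0.0832, 0.0000.
ρ = 0.2185; 0.2185 < 1, so it converges for any x₀.

yes, ρ = 0.2185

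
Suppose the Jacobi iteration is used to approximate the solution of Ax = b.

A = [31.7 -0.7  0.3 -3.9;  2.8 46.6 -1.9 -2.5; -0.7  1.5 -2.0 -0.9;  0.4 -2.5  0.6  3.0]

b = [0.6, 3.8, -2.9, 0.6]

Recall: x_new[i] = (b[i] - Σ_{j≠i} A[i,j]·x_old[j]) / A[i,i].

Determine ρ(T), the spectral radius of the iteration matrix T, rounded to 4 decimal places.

0.4466

Write A = D+L+U with D = diag(31.7, 46.6, -2, 3).
Jacobi: T = -D⁻¹(L+U), T[2,3] = -(-0.9)/(-2) = -0.4500; T[2,2] = 0.
  T[0,:] = [+0.0000 +0.0221 -0.0095 +0.1230]
  T[1,:] = [-0.0601 +0.0000 +0.0408 +0.0536]
  T[2,:] = [-0.3500 +0.7500 +0.0000 -0.4500]
  T[3,:] = [-0.1333 +0.8333 -0.2000 +0.0000]
|λ(T)| sorted: 0.4466, 0.2685, 0.1737, 0.0045.
ρ(T) = max|λ| = 0.4466; 0.4466 < 1 ⇒ converges.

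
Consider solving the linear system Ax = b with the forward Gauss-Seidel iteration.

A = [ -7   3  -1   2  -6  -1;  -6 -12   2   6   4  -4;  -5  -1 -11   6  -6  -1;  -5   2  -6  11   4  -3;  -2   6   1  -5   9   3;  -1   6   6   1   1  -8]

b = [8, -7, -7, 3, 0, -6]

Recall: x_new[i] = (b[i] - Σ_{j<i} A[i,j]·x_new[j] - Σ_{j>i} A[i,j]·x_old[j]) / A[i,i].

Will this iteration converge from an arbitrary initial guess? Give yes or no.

Let D = diag(-7, -12, -11, 11, 9, -8); L, U the strict triangles.
Gauss-Seidel: T = -(D+L)⁻¹U, row 0 first, T[0,3] = -(2)/(-7) = +0.2857; later rows by forward substitution.
  T[0,:] = [+0.0000  +0.4286  -0.1429  +0.2857  -0.8571  -0.1429]
  T[1,:] = [+0.0000  -0.2143  +0.2381  +0.3571  +0.7619  -0.2619]
  T[2,:] = [+0.0000  -0.1753  +0.0433  +0.3831  -0.2251  -0.0022]
  T[3,:] = [+0.0000  +0.1381  -0.0846  +0.2739  -1.0146  +0.2542]
  T[4,:] = [+0.0000  +0.3343  -0.2423  -0.0650  -1.2370  -0.0490]
  T[5,:] = [+0.0000  -0.2867  +0.1880  +0.5456  +0.2283  -0.1545]
moduli |λ_i(T)| = 1.5164, 0.5541, 0.4072, 0.0983, 0.0176, 0.0000.
ρ = 1.5164; 1.5164 > 1, so it fails to converge.

no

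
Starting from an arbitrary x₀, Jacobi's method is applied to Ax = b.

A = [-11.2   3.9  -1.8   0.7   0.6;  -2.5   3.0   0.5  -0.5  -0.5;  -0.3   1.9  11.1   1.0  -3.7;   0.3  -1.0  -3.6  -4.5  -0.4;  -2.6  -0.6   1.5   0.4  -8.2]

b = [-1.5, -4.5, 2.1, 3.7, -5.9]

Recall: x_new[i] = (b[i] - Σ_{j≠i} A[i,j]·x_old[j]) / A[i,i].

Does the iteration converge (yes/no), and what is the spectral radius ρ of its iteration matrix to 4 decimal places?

Let D = diag(-11.2, 3, 11.1, -4.5, -8.2); L, U the strict triangles.
T_J = -D⁻¹(L+U): T[2,3] = -(1)/(11.1) = -0.0901; T[2,2] = 0.
  T[0,:] = [+0.0000, +0.3482, -0.1607, +0.0625, +0.0536]
  T[1,:] = [+0.8333, +0.0000, -0.1667, +0.1667, +0.1667]
  T[2,:] = [+0.0270, -0.1712, +0.0000, -0.0901, +0.3333]
  T[3,:] = [+0.0667, -0.2222, -0.8000, +0.0000, -0.0889]
  T[4,:] = [-0.3171, -0.0732, +0.1829, +0.0488, +0.0000]
moduli |λ_i(T)| = 0.6573, 0.4789, 0.4789, 0.2943, 0.2943.
ρ = 0.6573; 0.6573 < 1: convergent.

yes, ρ = 0.6573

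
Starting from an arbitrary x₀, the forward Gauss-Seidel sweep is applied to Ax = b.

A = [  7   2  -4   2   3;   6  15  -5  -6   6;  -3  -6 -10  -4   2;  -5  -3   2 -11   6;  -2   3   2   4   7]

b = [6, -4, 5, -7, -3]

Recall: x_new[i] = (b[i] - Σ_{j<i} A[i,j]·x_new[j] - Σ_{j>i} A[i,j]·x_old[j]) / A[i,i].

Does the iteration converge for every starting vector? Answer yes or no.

A = D + L + U where D = diag(7, 15, -10, -11, 7).
T_GS = -(D+L)⁻¹U: row 0 first, T[0,2] = -(-4)/(7) = +0.5714; later rows by forward substitution.
  T[0,:] = [+0.0000, -0.2857, +0.5714, -0.2857, -0.4286]
  T[1,:] = [+0.0000, +0.1143, +0.1048, +0.5143, -0.2286]
  T[2,:] = [+0.0000, +0.0171, -0.2343, -0.6229, +0.4657]
  T[3,:] = [+0.0000, +0.1018, -0.3309, -0.1236, +0.8873]
  T[4,:] = [+0.0000, -0.1937, +0.3744, -0.0534, -0.6646]
moduli |λ_i(T)| = 1.2228, 0.2984, 0.2984, 0.0545, 0.0000.
ρ(T) = max|λ| = 1.2228; 1.2228 > 1: divergent.

no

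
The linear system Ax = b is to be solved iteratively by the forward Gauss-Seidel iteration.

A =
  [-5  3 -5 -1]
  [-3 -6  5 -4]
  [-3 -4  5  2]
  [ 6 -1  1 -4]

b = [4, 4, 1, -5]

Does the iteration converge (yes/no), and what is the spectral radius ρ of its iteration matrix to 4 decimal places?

Diagonal D = diag(-5, -6, 5, -4); L, U strict lower/upper.
Gauss-Seidel: T = -(D+L)⁻¹U, row 0 first, T[0,1] = -(3)/(-5) = +0.6000; later rows by forward substitution.
  T[0,:] = [+0.0000 +0.6000 -1.0000 -0.2000]
  T[1,:] = [+0.0000 -0.3000 +1.3333 -0.5667]
  T[2,:] = [+0.0000 +0.1200 +0.4667 -0.9733]
  T[3,:] = [+0.0000 +1.0050 -1.7167 -0.4017]
eigenvalue magnitudes: 1.4189, 0.9647, 0.2192, 0.0000.
ρ(T) = max|λ| = 1.4189; 1.4189 > 1: divergent.

no, ρ = 1.4189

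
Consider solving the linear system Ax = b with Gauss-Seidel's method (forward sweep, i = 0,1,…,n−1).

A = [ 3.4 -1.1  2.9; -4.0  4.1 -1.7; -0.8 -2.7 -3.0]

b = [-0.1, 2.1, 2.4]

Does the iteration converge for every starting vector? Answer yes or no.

yes

Let D = diag(3.4, 4.1, -3); L, U the strict triangles.
GS T = -(D+L)⁻¹U: row 0 first, T[0,1] = -(-1.1)/(3.4) = +0.3235; later rows by forward substitution.
  T[0,:] = [+0.0000, +0.3235, -0.8529]
  T[1,:] = [+0.0000, +0.3156, -0.4175]
  T[2,:] = [+0.0000, -0.3703, +0.6032]
|roots of det(T-λI)|: 0.8781, 0.0407, 0.0000.
spectral radius ρ = 0.8781; 0.8781 < 1 ⇒ converges.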